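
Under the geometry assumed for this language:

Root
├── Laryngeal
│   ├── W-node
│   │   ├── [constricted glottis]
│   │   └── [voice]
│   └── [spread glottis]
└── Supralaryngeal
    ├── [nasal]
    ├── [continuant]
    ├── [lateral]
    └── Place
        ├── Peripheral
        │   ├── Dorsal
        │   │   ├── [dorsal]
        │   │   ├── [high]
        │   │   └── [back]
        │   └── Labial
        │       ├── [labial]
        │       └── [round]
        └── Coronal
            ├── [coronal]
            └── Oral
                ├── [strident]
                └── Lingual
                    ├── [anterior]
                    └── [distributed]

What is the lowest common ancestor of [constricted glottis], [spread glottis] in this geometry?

[constricted glottis]: Root / Laryngeal / W-node / [constricted glottis].
[spread glottis]: Root / Laryngeal / [spread glottis].
The lowest node appearing on every path is Laryngeal; each proper daughter of Laryngeal fails to dominate at least one of the listed features.

Laryngeal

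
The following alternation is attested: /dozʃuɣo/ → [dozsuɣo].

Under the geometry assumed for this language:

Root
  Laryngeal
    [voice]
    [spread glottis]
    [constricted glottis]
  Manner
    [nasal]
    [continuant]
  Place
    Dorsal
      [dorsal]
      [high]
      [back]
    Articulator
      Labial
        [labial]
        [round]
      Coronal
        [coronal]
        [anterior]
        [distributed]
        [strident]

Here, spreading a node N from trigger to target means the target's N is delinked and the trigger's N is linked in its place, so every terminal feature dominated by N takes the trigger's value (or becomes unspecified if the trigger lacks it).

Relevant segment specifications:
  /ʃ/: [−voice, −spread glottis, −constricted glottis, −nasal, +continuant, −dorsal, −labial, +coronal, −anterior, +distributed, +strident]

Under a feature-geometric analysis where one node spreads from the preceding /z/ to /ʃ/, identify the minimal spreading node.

The alternation /ʃ/ → [s] changes [anterior], [distributed] and nothing else.
The smallest constituent containing every changed terminal is Coronal — each of its daughters lacks at least one of the affected features.
Delinking /ʃ/'s Coronal and associating /z/'s Coronal gives precisely the feature bundle of [s].
[voice] stays as in /ʃ/ although /z/ differs there, so no node dominating it spread; among the remaining candidates Coronal is the lowest that derives the output.

Coronal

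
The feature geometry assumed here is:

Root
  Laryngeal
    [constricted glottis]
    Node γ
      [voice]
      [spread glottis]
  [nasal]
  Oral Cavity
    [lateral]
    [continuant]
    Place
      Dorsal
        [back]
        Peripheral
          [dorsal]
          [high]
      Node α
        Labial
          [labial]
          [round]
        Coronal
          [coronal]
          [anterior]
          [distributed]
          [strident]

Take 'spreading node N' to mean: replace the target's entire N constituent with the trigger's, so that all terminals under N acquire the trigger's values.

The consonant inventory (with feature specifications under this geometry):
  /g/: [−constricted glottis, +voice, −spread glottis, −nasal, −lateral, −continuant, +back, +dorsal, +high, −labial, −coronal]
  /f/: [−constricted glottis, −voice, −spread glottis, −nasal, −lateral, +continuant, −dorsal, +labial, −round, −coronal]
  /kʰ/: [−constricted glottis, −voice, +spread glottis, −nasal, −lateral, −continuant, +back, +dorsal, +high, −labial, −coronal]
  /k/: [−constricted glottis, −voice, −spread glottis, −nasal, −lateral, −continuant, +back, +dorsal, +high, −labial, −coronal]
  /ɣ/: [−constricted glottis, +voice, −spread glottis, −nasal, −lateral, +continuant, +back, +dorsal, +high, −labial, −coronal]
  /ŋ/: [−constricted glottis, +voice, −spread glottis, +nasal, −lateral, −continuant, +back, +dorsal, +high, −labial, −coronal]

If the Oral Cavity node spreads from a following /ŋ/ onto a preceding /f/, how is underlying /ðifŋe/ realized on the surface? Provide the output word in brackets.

[ðikŋe]

Oral Cavity immediately or transitively dominates [lateral], [continuant], [back], [dorsal], [high], [labial], [round], [coronal], [anterior], [distributed], [strident].
Spreading Oral Cavity from /ŋ/ onto /f/ replaces those values with /ŋ/'s: [−lateral], [−continuant], [+back], [+dorsal], [+high], [−labial], [−coronal]. Features outside Oral Cavity ([constricted glottis], [voice], [spread glottis], …) stay as in /f/.
Among the inventory, only /k/ has exactly this specification, giving the surface form [ðikŋe].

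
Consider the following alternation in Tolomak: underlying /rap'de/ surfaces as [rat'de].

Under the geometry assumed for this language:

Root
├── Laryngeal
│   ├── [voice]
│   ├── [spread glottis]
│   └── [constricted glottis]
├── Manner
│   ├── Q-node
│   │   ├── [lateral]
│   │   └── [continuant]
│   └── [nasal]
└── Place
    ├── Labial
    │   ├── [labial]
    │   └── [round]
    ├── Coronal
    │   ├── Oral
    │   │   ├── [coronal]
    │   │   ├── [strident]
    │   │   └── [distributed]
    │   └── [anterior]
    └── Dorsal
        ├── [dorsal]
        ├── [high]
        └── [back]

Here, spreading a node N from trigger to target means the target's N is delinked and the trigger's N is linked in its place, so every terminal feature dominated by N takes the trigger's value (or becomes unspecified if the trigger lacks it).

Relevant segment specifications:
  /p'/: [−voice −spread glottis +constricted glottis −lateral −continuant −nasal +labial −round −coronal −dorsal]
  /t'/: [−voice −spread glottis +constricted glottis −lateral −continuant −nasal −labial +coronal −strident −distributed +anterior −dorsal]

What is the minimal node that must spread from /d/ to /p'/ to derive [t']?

Place

Feature comparison: [labial], [round], [coronal], [anterior], [distributed], [strident] differ between /p'/ and [t']; the remaining terminals match.
Tracing each changed feature up the tree, the paths first meet at Place; any lower node misses at least one of them.
Spreading Place from /d/ overwrites each of those terminals with /d/'s values, yielding exactly [t'].
[constricted glottis], [voice] — on which /d/ differs from /p'/ — are unchanged, so Root cannot have spread; the constituent is no larger than Place.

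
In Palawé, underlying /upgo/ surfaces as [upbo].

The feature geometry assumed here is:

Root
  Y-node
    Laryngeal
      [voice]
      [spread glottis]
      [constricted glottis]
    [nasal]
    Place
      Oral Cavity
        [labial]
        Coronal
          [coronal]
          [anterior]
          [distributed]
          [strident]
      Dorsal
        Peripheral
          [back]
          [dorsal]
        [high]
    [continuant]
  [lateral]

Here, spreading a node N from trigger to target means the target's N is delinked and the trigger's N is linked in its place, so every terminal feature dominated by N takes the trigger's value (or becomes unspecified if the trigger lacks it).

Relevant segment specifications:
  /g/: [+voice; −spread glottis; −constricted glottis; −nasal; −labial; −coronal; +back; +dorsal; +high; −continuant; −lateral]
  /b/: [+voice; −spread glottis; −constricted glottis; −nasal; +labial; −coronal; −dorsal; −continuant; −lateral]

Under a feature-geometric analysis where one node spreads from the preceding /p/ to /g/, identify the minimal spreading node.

/g/ and [b] differ in [labial], [dorsal], [high], [back]; every other specified feature is identical.
The smallest constituent containing every changed terminal is Place — each of its daughters lacks at least one of the affected features.
Delinking /g/'s Place and associating /p/'s Place gives precisely the feature bundle of [b].
[voice] — on which /p/ differs from /g/ — is unchanged, so neither Y-node nor anything higher can have spread; the constituent is no larger than Place.

Place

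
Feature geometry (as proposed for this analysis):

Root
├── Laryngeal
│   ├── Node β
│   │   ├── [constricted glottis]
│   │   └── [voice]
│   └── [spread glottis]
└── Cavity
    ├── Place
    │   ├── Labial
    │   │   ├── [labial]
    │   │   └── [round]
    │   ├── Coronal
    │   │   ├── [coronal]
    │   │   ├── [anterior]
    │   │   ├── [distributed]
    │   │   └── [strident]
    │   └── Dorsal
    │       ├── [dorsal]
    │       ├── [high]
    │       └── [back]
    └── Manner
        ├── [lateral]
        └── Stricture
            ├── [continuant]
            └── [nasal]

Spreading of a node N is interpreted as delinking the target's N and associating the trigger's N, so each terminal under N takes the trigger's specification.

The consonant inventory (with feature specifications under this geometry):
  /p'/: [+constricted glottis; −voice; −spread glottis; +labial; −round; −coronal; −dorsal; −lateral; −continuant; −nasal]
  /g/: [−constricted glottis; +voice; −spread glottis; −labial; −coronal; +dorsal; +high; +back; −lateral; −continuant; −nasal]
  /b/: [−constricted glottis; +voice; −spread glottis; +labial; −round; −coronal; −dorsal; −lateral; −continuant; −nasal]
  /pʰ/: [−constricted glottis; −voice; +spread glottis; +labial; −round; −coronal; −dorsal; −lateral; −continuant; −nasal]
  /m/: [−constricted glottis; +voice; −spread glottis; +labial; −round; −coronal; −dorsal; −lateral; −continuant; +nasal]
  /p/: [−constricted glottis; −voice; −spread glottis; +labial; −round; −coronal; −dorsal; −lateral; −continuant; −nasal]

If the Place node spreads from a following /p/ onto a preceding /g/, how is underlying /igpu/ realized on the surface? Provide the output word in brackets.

[ibpu]

The Place node dominates the terminals [labial], [round], [coronal], [anterior], [distributed], [strident], [dorsal], [high], [back].
Spreading Place from /p/ onto /g/ replaces those values with /p/'s: [+labial], [−round], [−coronal], [−dorsal]. Features outside Place ([constricted glottis], [voice], [spread glottis], …) stay as in /g/.
This feature bundle is that of [b], so /igpu/ surfaces as [ibpu].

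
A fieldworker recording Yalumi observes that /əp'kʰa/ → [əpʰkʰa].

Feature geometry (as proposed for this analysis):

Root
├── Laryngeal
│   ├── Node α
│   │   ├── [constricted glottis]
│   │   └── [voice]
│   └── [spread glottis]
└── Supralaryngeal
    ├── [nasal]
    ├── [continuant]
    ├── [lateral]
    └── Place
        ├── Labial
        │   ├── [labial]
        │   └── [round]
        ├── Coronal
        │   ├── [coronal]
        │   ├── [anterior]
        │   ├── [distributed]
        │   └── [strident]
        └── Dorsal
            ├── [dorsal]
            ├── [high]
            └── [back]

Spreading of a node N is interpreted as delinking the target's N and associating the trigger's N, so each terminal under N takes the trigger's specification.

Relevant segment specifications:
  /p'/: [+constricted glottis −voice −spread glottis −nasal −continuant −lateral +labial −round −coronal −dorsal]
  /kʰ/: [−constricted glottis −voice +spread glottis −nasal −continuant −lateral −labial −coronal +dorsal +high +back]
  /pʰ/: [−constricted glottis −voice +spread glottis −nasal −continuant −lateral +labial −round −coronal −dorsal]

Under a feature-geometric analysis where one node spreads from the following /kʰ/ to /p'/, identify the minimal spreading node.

The alternation /p'/ → [pʰ] changes [spread glottis], [constricted glottis] and nothing else.
In this geometry the lowest node dominating all of them is Laryngeal: every daughter of Laryngeal dominates only a proper subset, so no lower node suffices.
If Laryngeal spreads, every terminal under it takes /kʰ/'s value, producing [pʰ] as observed.
Had Root spread, [dorsal], [labial] would have taken /kʰ/'s values; they stay as in /p'/, confirming the spreading constituent is exactly Laryngeal.

Laryngeal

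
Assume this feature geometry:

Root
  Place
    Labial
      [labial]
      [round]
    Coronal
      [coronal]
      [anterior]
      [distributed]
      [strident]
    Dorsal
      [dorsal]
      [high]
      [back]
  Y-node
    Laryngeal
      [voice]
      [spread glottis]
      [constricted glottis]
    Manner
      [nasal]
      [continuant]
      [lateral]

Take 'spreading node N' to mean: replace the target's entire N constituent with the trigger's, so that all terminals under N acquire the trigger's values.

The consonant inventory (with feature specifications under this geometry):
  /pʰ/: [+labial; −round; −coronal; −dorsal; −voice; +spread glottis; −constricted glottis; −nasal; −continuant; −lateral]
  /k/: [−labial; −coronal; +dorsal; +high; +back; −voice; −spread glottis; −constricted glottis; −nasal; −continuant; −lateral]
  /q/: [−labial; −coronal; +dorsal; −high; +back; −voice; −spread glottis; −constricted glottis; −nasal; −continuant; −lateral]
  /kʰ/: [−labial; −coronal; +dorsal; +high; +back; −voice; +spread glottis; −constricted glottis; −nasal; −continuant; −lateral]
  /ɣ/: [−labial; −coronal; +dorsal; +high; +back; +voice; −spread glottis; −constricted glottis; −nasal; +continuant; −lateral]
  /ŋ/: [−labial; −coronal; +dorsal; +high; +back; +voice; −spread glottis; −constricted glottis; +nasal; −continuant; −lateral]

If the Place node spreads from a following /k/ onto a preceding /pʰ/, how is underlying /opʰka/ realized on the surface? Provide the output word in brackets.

[okʰka]

The Place node dominates the terminals [labial], [round], [coronal], [anterior], [distributed], [strident], [dorsal], [high], [back].
The target acquires /k/'s values for everything under Place — [−labial], [−coronal], [+dorsal], [+high], [+back] — while keeping its own [voice], [spread glottis], [constricted glottis], ….
The resulting bundle matches /kʰ/ in the inventory; substituting it for /pʰ/ gives [okʰka].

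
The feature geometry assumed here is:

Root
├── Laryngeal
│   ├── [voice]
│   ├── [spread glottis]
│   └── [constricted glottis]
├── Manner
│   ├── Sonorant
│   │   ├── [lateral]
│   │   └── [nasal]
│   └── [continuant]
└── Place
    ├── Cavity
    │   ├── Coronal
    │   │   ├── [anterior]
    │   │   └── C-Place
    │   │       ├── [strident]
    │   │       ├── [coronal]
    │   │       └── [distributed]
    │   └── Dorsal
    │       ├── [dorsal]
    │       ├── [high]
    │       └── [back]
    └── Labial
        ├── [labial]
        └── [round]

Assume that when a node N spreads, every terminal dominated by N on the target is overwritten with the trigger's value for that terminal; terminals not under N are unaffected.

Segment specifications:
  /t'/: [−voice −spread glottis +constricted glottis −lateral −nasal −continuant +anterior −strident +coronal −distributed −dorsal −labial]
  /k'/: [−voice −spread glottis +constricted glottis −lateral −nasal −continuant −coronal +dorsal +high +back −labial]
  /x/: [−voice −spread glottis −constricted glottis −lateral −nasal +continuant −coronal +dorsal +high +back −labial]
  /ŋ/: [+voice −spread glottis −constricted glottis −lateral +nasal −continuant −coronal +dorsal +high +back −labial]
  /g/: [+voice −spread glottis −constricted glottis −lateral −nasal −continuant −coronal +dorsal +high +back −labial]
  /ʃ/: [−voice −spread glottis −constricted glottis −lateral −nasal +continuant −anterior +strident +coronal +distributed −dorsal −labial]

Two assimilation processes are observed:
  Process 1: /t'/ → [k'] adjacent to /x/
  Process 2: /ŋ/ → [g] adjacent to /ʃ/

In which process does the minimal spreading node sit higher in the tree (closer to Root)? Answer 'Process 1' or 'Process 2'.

Process 1

Process 1: the features that change are [coronal], [anterior], [distributed], [strident], [dorsal], [high], [back]; the minimal node is Cavity (depth 2).
Process 2 alters [nasal]; the lowest dominating node is [nasal] (depth 3 from Root).
Cavity is closer to Root than [nasal], so Process 1 spreads the higher node.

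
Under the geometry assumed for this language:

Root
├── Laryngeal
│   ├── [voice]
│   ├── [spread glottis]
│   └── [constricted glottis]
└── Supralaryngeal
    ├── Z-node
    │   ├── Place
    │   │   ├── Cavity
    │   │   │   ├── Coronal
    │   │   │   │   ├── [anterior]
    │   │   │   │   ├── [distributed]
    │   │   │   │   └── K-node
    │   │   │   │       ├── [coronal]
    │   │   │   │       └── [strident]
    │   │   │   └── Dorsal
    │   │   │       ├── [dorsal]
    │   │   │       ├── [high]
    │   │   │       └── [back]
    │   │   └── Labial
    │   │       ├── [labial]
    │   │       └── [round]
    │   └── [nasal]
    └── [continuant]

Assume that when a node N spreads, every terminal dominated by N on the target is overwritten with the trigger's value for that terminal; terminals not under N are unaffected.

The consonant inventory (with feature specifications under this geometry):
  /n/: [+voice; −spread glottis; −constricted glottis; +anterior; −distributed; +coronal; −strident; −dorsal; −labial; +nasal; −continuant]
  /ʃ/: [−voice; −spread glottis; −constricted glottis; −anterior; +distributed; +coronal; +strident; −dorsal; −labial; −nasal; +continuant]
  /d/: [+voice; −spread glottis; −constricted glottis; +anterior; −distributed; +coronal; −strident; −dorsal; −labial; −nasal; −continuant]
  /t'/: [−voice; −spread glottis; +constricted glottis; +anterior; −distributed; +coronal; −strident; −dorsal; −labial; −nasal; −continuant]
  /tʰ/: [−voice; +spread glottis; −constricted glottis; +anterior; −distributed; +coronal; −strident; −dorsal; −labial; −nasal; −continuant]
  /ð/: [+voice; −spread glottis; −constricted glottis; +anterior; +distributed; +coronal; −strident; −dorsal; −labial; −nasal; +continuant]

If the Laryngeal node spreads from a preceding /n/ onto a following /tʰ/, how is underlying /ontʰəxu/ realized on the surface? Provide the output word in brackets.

Terminals under Laryngeal in this geometry: [voice], [spread glottis], [constricted glottis].
After delinking /tʰ/'s Laryngeal and linking /n/'s, the affected terminals become [+voice], [−spread glottis], [−constricted glottis]; [anterior], [distributed], [coronal], … (outside Laryngeal) are retained from /tʰ/.
Among the inventory, only /d/ has exactly this specification, giving the surface form [ondəxu].

[ondəxu]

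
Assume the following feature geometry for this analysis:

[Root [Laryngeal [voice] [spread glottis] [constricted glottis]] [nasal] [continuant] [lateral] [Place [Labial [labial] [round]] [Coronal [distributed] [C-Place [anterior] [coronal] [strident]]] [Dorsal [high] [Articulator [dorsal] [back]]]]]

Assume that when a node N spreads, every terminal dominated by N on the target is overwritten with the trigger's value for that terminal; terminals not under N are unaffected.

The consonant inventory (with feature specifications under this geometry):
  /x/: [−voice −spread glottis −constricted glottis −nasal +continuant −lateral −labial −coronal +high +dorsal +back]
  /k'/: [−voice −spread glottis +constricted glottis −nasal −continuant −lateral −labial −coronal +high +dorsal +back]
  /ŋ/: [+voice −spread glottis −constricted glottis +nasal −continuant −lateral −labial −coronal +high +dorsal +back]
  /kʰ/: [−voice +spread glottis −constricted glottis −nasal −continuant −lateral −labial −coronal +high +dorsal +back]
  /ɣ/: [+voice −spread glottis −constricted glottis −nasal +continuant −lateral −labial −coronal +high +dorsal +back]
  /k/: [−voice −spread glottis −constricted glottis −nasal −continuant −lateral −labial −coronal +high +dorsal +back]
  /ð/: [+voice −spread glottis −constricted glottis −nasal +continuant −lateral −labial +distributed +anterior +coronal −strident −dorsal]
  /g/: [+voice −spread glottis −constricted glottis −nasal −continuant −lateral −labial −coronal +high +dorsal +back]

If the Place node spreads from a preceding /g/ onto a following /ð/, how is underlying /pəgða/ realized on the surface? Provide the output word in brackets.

Place immediately or transitively dominates [labial], [round], [distributed], [anterior], [coronal], [strident], [high], [dorsal], [back].
After delinking /ð/'s Place and linking /g/'s, the affected terminals become [−labial], [−coronal], [+high], [+dorsal], [+back]; [voice], [spread glottis], [constricted glottis], … (outside Place) are retained from /ð/.
The resulting bundle matches /ɣ/ in the inventory; substituting it for /ð/ gives [pəgɣa].

[pəgɣa]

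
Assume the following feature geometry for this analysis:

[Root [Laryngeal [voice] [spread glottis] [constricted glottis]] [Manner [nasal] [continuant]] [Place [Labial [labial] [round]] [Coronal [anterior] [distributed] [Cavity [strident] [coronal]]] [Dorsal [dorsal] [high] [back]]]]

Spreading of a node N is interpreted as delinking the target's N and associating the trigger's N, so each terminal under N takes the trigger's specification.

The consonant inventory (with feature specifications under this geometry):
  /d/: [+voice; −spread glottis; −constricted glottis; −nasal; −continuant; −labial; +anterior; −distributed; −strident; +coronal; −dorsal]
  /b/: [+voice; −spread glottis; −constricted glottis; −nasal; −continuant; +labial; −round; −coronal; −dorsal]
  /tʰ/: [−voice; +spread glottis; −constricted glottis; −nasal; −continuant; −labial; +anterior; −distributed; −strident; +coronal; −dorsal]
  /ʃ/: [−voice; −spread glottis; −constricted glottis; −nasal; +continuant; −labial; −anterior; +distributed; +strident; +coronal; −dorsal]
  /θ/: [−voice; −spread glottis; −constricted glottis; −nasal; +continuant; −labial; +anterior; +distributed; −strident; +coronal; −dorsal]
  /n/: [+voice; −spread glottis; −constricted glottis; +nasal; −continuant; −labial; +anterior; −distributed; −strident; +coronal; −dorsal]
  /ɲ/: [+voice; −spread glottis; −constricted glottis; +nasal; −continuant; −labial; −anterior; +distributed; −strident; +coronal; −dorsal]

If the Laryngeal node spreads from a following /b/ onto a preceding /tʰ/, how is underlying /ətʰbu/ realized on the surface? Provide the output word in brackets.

[ədbu]

Laryngeal immediately or transitively dominates [voice], [spread glottis], [constricted glottis].
Spreading Laryngeal from /b/ onto /tʰ/ replaces those values with /b/'s: [+voice], [−spread glottis], [−constricted glottis]. Features outside Laryngeal ([nasal], [continuant], [labial], …) stay as in /tʰ/.
Among the inventory, only /d/ has exactly this specification, giving the surface form [ədbu].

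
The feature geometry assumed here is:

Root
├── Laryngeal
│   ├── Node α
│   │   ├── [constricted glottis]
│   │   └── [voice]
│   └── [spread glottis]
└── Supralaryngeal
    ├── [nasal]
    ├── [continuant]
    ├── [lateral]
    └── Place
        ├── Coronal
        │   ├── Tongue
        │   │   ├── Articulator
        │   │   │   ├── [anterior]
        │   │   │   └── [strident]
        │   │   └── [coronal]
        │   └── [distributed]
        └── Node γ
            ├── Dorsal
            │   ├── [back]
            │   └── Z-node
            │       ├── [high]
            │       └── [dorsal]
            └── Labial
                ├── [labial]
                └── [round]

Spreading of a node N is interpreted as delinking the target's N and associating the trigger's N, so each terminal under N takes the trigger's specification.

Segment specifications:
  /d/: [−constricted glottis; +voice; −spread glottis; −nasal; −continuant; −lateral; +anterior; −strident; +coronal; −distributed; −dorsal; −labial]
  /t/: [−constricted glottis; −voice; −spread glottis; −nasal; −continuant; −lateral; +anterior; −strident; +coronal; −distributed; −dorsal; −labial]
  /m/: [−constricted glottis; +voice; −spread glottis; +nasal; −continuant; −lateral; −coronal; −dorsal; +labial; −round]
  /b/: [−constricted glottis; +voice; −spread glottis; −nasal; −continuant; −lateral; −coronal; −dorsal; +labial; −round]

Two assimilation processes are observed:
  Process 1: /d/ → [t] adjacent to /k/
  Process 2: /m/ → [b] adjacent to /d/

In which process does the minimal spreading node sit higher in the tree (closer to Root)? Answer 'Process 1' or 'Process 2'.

Process 2

Process 1 alters [voice]; the lowest dominating node is [voice] (depth 3 from Root).
In Process 2, [nasal] changes, so the minimal spreading node is [nasal] at depth 2.
Depth 2 < depth 3; Process 2 involves the structurally higher constituent [nasal].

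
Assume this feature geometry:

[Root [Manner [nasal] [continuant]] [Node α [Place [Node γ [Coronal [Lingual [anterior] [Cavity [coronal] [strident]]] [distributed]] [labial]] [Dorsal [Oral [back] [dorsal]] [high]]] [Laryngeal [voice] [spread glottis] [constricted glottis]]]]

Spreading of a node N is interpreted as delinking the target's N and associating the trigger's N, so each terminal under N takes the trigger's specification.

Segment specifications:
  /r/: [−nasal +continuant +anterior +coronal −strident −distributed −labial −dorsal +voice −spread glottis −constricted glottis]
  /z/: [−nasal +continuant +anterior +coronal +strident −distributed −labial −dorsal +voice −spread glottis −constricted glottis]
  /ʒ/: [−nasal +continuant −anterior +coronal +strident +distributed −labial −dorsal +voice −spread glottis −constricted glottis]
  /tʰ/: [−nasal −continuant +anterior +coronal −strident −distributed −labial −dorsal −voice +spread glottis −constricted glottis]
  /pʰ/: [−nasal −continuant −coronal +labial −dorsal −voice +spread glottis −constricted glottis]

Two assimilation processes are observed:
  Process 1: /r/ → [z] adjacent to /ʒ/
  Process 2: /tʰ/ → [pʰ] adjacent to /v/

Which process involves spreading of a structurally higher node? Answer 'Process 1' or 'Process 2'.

Process 1: the feature that changes is [strident]; the minimal node is [strident] (depth 7).
Process 2: the features that change are [labial], [coronal], [anterior], [distributed], [strident]; the minimal node is Node γ (depth 3).
Node γ (depth 3) sits above [strident] (depth 7), making Process 2 the one with the higher spreading node.

Process 2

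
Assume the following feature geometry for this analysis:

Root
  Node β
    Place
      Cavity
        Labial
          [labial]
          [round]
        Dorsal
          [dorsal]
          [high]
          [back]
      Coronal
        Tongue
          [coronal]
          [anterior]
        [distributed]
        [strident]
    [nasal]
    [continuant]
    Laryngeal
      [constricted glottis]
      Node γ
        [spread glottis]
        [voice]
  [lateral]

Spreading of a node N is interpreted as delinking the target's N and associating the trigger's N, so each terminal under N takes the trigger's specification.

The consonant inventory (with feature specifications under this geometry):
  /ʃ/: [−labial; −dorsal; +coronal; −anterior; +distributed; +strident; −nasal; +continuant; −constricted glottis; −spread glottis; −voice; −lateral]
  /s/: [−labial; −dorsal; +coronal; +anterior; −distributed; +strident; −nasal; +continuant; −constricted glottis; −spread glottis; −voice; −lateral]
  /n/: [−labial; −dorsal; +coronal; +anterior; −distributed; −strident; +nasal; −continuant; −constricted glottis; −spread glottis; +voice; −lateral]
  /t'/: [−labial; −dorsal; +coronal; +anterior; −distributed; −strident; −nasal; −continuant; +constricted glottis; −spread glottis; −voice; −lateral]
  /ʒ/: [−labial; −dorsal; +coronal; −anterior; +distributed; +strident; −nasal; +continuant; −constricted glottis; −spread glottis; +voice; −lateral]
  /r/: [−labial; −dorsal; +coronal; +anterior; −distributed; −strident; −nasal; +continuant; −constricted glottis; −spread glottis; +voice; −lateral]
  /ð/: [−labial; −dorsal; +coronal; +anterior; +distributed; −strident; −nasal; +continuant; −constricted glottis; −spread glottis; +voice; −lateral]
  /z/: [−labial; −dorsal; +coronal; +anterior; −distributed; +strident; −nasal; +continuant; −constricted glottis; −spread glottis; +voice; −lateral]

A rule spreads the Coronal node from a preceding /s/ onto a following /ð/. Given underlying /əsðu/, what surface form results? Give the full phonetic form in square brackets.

Coronal immediately or transitively dominates [coronal], [anterior], [distributed], [strident].
After delinking /ð/'s Coronal and linking /s/'s, the affected terminals become [+coronal], [+anterior], [−distributed], [+strident]; [labial], [dorsal], [nasal], … (outside Coronal) are retained from /ð/.
The resulting bundle matches /z/ in the inventory; substituting it for /ð/ gives [əszu].

[əszu]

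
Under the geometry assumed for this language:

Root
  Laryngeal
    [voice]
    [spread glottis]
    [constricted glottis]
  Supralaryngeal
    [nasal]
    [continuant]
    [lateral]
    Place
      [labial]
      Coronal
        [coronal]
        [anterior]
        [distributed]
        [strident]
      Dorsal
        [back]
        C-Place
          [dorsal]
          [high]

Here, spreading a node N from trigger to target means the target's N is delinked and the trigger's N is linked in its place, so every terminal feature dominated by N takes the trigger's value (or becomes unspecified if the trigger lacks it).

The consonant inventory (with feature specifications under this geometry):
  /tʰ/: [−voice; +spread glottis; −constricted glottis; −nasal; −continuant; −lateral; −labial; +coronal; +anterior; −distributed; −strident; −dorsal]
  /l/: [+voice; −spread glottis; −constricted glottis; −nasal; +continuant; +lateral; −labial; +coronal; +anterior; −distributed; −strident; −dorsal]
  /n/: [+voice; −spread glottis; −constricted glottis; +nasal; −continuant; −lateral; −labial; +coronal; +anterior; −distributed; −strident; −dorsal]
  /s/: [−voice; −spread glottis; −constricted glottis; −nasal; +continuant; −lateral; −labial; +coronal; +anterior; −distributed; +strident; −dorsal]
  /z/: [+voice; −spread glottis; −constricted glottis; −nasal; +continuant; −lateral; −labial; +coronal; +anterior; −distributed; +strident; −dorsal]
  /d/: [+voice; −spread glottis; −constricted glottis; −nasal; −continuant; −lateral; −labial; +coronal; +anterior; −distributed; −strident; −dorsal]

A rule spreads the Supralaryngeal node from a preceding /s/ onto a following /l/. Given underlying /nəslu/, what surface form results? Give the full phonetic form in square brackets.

The Supralaryngeal node dominates the terminals [nasal], [continuant], [lateral], [labial], [coronal], [anterior], [distributed], [strident], [back], [dorsal], [high].
The target acquires /s/'s values for everything under Supralaryngeal — [−nasal], [+continuant], [−lateral], [−labial], [+coronal], [+anterior], [−distributed], [+strident], [−dorsal] — while keeping its own [voice], [spread glottis], [constricted glottis].
Among the inventory, only /z/ has exactly this specification, giving the surface form [nəszu].

[nəszu]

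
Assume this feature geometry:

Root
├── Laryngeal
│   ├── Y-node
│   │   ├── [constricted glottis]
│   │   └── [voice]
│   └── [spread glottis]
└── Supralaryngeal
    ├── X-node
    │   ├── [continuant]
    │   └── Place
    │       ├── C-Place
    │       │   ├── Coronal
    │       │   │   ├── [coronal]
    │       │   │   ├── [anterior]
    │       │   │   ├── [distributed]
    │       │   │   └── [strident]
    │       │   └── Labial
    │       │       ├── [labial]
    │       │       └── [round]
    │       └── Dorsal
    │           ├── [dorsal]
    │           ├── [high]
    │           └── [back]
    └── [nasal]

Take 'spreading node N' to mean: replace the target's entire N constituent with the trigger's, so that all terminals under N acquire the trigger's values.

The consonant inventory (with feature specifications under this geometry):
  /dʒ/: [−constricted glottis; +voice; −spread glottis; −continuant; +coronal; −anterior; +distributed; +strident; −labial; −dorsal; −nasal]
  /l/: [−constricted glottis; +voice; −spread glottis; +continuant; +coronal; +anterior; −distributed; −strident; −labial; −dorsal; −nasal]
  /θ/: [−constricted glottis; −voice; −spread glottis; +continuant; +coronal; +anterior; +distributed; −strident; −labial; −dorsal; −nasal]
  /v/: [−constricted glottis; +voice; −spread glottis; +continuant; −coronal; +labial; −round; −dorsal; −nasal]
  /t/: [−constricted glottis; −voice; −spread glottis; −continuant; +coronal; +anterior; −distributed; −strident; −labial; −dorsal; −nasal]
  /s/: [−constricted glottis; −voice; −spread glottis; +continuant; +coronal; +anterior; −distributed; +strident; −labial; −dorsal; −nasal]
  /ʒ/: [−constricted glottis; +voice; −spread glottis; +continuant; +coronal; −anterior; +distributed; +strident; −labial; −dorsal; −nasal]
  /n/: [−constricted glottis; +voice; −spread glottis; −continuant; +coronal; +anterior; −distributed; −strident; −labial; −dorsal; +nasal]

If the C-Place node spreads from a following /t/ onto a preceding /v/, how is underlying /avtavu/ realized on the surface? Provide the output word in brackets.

The C-Place node dominates the terminals [coronal], [anterior], [distributed], [strident], [labial], [round].
After delinking /v/'s C-Place and linking /t/'s, the affected terminals become [+coronal], [+anterior], [−distributed], [−strident], [−labial]; [constricted glottis], [voice], [spread glottis], … (outside C-Place) are retained from /v/.
The resulting bundle matches /l/ in the inventory; substituting it for /v/ gives [altavu].

[altavu]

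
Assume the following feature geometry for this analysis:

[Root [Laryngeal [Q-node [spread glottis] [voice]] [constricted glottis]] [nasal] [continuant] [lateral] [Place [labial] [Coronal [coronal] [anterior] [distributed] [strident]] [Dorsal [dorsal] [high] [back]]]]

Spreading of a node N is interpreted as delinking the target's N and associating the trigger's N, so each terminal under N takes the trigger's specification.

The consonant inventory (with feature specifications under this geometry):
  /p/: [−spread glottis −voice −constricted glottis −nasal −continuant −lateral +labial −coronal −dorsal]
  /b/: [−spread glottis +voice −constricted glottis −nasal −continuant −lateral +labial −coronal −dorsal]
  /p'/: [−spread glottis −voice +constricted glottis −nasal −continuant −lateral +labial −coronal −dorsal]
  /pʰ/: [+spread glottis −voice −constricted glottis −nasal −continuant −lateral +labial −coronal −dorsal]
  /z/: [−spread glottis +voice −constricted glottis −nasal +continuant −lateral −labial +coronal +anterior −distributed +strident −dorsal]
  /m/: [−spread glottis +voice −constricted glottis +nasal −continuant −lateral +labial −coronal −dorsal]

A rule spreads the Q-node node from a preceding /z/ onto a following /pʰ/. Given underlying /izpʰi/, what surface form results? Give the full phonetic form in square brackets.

Terminals under Q-node in this geometry: [spread glottis], [voice].
After delinking /pʰ/'s Q-node and linking /z/'s, the affected terminals become [−spread glottis], [+voice]; [constricted glottis], [nasal], [continuant], … (outside Q-node) are retained from /pʰ/.
This feature bundle is that of [b], so /izpʰi/ surfaces as [izbi].

[izbi]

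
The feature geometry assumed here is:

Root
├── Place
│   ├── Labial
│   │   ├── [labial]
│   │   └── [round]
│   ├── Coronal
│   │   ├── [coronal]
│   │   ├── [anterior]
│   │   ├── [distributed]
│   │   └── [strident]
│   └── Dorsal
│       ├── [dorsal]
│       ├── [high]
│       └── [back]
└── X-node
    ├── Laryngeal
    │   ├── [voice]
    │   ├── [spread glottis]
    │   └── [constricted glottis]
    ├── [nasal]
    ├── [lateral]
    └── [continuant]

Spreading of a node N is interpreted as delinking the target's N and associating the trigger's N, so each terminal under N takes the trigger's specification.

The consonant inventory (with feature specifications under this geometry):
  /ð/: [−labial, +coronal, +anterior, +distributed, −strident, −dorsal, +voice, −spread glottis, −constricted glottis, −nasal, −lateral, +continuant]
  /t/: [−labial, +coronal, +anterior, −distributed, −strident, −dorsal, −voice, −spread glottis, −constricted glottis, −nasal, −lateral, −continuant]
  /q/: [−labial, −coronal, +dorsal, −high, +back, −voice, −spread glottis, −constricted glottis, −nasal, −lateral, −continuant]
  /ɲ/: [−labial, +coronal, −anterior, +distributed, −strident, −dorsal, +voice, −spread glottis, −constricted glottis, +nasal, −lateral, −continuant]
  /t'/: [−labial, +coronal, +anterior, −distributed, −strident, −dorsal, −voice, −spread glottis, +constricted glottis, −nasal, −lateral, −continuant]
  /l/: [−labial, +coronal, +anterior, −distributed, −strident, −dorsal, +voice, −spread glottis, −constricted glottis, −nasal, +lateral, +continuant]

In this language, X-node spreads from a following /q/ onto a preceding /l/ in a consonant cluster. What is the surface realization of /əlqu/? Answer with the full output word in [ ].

[ətqu]

Terminals under X-node in this geometry: [voice], [spread glottis], [constricted glottis], [nasal], [lateral], [continuant].
After delinking /l/'s X-node and linking /q/'s, the affected terminals become [−voice], [−spread glottis], [−constricted glottis], [−nasal], [−lateral], [−continuant]; [labial], [coronal], [anterior], … (outside X-node) are retained from /l/.
This feature bundle is that of [t], so /əlqu/ surfaces as [ətqu].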